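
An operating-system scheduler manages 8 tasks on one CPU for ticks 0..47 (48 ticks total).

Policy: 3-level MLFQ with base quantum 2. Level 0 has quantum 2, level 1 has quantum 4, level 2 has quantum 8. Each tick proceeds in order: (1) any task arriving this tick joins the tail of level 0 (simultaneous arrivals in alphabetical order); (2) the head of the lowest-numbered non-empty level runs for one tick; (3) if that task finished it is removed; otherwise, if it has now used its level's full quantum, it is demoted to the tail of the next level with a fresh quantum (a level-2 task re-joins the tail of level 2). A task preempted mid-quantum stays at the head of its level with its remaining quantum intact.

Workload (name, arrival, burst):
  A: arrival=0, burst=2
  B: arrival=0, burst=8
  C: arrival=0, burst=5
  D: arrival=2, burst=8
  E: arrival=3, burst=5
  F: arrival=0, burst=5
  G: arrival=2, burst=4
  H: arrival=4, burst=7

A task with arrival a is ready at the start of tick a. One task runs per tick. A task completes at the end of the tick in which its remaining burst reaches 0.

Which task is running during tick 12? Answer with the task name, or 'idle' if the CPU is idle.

t=0: L0/L1/L2 = ABCF/-/- → run A
t=1: L0/L1/L2 = ABCF/-/- → run A
t=2: L0/L1/L2 = BCFDG/-/- → run B
t=3: L0/L1/L2 = BCFDGE/-/- → run B
t=4: L0/L1/L2 = CFDGEH/B/- → run C
t=5: L0/L1/L2 = CFDGEH/B/- → run C
t=6: L0/L1/L2 = FDGEH/BC/- → run F
t=7: L0/L1/L2 = FDGEH/BC/- → run F
t=8: L0/L1/L2 = DGEH/BCF/- → run D
t=9: L0/L1/L2 = DGEH/BCF/- → run D
t=10: L0/L1/L2 = GEH/BCFD/- → run G
t=11: L0/L1/L2 = GEH/BCFD/- → run G
t=12: L0/L1/L2 = EH/BCFDG/- → run E
t=13: L0/L1/L2 = EH/BCFDG/- → run E
t=14: L0/L1/L2 = H/BCFDGE/- → run H
t=15: L0/L1/L2 = H/BCFDGE/- → run H
t=16: L0/L1/L2 = -/BCFDGEH/- → run B
t=17: L0/L1/L2 = -/BCFDGEH/- → run B
t=18: L0/L1/L2 = -/BCFDGEH/- → run B
t=19: L0/L1/L2 = -/BCFDGEH/- → run B
t=20: L0/L1/L2 = -/CFDGEH/B → run C
t=21: L0/L1/L2 = -/CFDGEH/B → run C
t=22: L0/L1/L2 = -/CFDGEH/B → run C
t=23: L0/L1/L2 = -/FDGEH/B → run F
t=24: L0/L1/L2 = -/FDGEH/B → run F
t=25: L0/L1/L2 = -/FDGEH/B → run F
t=26: L0/L1/L2 = -/DGEH/B → run D
t=27: L0/L1/L2 = -/DGEH/B → run D
t=28: L0/L1/L2 = -/DGEH/B → run D
t=29: L0/L1/L2 = -/DGEH/B → run D
t=30: L0/L1/L2 = -/GEH/BD → run G
t=31: L0/L1/L2 = -/GEH/BD → run G
t=32: L0/L1/L2 = -/EH/BD → run E
t=33: L0/L1/L2 = -/EH/BD → run E
t=34: L0/L1/L2 = -/EH/BD → run E
t=35: L0/L1/L2 = -/H/BD → run H
t=36: L0/L1/L2 = -/H/BD → run H
t=37: L0/L1/L2 = -/H/BD → run H
t=38: L0/L1/L2 = -/H/BD → run H
t=39: L0/L1/L2 = -/-/BDH → run B
t=40: L0/L1/L2 = -/-/BDH → run B
t=41: L0/L1/L2 = -/-/DH → run D
t=42: L0/L1/L2 = -/-/DH → run D
t=43: L0/L1/L2 = -/-/H → run H
t=44: (idle)
t=45: (idle)
t=46: (idle)
t=47: (idle)

running at tick 12 = E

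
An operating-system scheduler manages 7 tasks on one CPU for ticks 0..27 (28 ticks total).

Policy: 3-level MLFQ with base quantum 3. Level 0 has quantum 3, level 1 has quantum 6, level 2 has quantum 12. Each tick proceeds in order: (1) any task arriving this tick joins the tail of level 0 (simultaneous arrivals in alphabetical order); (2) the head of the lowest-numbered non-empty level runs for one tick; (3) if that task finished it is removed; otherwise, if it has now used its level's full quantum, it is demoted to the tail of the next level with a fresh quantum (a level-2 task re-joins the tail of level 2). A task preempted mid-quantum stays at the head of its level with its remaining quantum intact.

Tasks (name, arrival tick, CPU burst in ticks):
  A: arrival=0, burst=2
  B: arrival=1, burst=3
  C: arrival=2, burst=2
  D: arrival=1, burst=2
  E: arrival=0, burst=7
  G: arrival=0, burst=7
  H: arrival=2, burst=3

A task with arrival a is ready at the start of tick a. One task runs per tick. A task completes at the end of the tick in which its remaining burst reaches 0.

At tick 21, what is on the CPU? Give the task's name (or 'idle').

running at tick 21 = E

t=0: L0/L1/L2 = AEG/-/- → run A
t=1: L0/L1/L2 = AEGBD/-/- → run A
t=2: L0/L1/L2 = EGBDCH/-/- → run E
t=3: L0/L1/L2 = EGBDCH/-/- → run E
t=4: L0/L1/L2 = EGBDCH/-/- → run E
t=5: L0/L1/L2 = GBDCH/E/- → run G
t=6: L0/L1/L2 = GBDCH/E/- → run G
t=7: L0/L1/L2 = GBDCH/E/- → run G
t=8: L0/L1/L2 = BDCH/EG/- → run B
t=9: L0/L1/L2 = BDCH/EG/- → run B
t=10: L0/L1/L2 = BDCH/EG/- → run B
t=11: L0/L1/L2 = DCH/EG/- → run D
t=12: L0/L1/L2 = DCH/EG/- → run D
t=13: L0/L1/L2 = CH/EG/- → run C
t=14: L0/L1/L2 = CH/EG/- → run C
t=15: L0/L1/L2 = H/EG/- → run H
t=16: L0/L1/L2 = H/EG/- → run H
t=17: L0/L1/L2 = H/EG/- → run H
t=18: L0/L1/L2 = -/EG/- → run E
t=19: L0/L1/L2 = -/EG/- → run E
t=20: L0/L1/L2 = -/EG/- → run E
t=21: L0/L1/L2 = -/EG/- → run E
t=22: L0/L1/L2 = -/G/- → run G
t=23: L0/L1/L2 = -/G/- → run G
t=24: L0/L1/L2 = -/G/- → run G
t=25: L0/L1/L2 = -/G/- → run G
t=26: (idle)
t=27: (idle)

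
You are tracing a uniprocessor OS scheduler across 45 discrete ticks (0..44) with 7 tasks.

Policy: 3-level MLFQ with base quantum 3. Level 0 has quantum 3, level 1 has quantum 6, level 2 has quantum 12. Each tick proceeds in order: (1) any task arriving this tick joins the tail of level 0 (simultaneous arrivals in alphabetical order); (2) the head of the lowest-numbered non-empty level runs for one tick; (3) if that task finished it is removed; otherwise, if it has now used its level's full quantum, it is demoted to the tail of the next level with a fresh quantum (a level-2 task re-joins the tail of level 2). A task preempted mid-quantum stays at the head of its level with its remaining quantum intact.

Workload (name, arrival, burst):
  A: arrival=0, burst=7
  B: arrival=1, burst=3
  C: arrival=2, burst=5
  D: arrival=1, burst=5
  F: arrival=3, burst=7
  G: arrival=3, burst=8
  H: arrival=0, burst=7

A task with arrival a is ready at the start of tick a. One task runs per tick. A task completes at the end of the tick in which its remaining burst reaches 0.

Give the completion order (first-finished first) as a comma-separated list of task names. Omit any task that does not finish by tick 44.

t=0: L0/L1/L2 = AH/-/- → run A
t=1: L0/L1/L2 = AHBD/-/- → run A
t=2: L0/L1/L2 = AHBDC/-/- → run A
t=3: L0/L1/L2 = HBDCFG/A/- → run H
t=4: L0/L1/L2 = HBDCFG/A/- → run H
t=5: L0/L1/L2 = HBDCFG/A/- → run H
t=6: L0/L1/L2 = BDCFG/AH/- → run B
t=7: L0/L1/L2 = BDCFG/AH/- → run B
t=8: L0/L1/L2 = BDCFG/AH/- → run B
t=9: L0/L1/L2 = DCFG/AH/- → run D
t=10: L0/L1/L2 = DCFG/AH/- → run D
t=11: L0/L1/L2 = DCFG/AH/- → run D
t=12: L0/L1/L2 = CFG/AHD/- → run C
t=13: L0/L1/L2 = CFG/AHD/- → run C
t=14: L0/L1/L2 = CFG/AHD/- → run C
t=15: L0/L1/L2 = FG/AHDC/- → run F
t=16: L0/L1/L2 = FG/AHDC/- → run F
t=17: L0/L1/L2 = FG/AHDC/- → run F
t=18: L0/L1/L2 = G/AHDCF/- → run G
t=19: L0/L1/L2 = G/AHDCF/- → run G
t=20: L0/L1/L2 = G/AHDCF/- → run G
t=21: L0/L1/L2 = -/AHDCFG/- → run A
t=22: L0/L1/L2 = -/AHDCFG/- → run A
t=23: L0/L1/L2 = -/AHDCFG/- → run A
t=24: L0/L1/L2 = -/AHDCFG/- → run A
t=25: L0/L1/L2 = -/HDCFG/- → run H
t=26: L0/L1/L2 = -/HDCFG/- → run H
t=27: L0/L1/L2 = -/HDCFG/- → run H
t=28: L0/L1/L2 = -/HDCFG/- → run H
t=29: L0/L1/L2 = -/DCFG/- → run D
t=30: L0/L1/L2 = -/DCFG/- → run D
t=31: L0/L1/L2 = -/CFG/- → run C
t=32: L0/L1/L2 = -/CFG/- → run C
t=33: L0/L1/L2 = -/FG/- → run F
t=34: L0/L1/L2 = -/FG/- → run F
t=35: L0/L1/L2 = -/FG/- → run F
t=36: L0/L1/L2 = -/FG/- → run F
t=37: L0/L1/L2 = -/G/- → run G
t=38: L0/L1/L2 = -/G/- → run G
t=39: L0/L1/L2 = -/G/- → run G
t=40: L0/L1/L2 = -/G/- → run G
t=41: L0/L1/L2 = -/G/- → run G
t=42: (idle)
t=43: (idle)
t=44: (idle)

completion order = B, A, H, D, C, F, G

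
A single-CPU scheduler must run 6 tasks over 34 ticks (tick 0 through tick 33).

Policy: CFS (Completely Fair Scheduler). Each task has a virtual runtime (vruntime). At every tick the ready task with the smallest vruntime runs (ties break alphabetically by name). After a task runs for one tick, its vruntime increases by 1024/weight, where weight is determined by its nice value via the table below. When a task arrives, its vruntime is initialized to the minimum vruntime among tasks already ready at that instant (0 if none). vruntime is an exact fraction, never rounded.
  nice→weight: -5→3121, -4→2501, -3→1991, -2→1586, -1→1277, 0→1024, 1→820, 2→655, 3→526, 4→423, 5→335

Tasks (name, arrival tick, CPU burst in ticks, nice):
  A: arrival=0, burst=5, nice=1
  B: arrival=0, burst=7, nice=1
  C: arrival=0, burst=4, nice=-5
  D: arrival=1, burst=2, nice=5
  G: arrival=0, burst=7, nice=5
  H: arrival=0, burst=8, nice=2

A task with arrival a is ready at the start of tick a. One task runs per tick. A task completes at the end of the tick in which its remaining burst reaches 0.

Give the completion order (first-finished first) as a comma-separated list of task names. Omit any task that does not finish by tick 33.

completion order = C, D, A, B, H, G

t=0: vr[A=0 B=0 C=0 G=0 H=0] → run A
t=1: vr[A=256/205 B=0 C=0 D=0 G=0 H=0] → run B
t=2: vr[A=256/205 B=256/205 C=0 D=0 G=0 H=0] → run C
t=3: vr[A=256/205 B=256/205 C=1024/3121 D=0 G=0 H=0] → run D
t=4: vr[A=256/205 B=256/205 C=1024/3121 D=1024/335 G=0 H=0] → run G
t=5: vr[A=256/205 B=256/205 C=1024/3121 D=1024/335 G=1024/335 H=0] → run H
t=6: vr[A=256/205 B=256/205 C=1024/3121 D=1024/335 G=1024/335 H=1024/655] → run C
t=7: vr[A=256/205 B=256/205 C=2048/3121 D=1024/335 G=1024/335 H=1024/655] → run C
t=8: vr[A=256/205 B=256/205 C=3072/3121 D=1024/335 G=1024/335 H=1024/655] → run C
t=9: vr[A=256/205 B=256/205 D=1024/335 G=1024/335 H=1024/655] → run A
t=10: vr[A=512/205 B=256/205 D=1024/335 G=1024/335 H=1024/655] → run B
t=11: vr[A=512/205 B=512/205 D=1024/335 G=1024/335 H=1024/655] → run H
t=12: vr[A=512/205 B=512/205 D=1024/335 G=1024/335 H=2048/655] → run A
t=13: vr[A=768/205 B=512/205 D=1024/335 G=1024/335 H=2048/655] → run B
t=14: vr[A=768/205 B=768/205 D=1024/335 G=1024/335 H=2048/655] → run D
t=15: vr[A=768/205 B=768/205 G=1024/335 H=2048/655] → run G
t=16: vr[A=768/205 B=768/205 G=2048/335 H=2048/655] → run H
t=17: vr[A=768/205 B=768/205 G=2048/335 H=3072/655] → run A
t=18: vr[A=1024/205 B=768/205 G=2048/335 H=3072/655] → run B
t=19: vr[A=1024/205 B=1024/205 G=2048/335 H=3072/655] → run H
t=20: vr[A=1024/205 B=1024/205 G=2048/335 H=4096/655] → run A
t=21: vr[B=1024/205 G=2048/335 H=4096/655] → run B
t=22: vr[B=256/41 G=2048/335 H=4096/655] → run G
t=23: vr[B=256/41 G=3072/335 H=4096/655] → run B
t=24: vr[B=1536/205 G=3072/335 H=4096/655] → run H
t=25: vr[B=1536/205 G=3072/335 H=1024/131] → run B
t=26: vr[G=3072/335 H=1024/131] → run H
t=27: vr[G=3072/335 H=6144/655] → run G
t=28: vr[G=4096/335 H=6144/655] → run H
t=29: vr[G=4096/335 H=7168/655] → run H
t=30: vr[G=4096/335] → run G
t=31: vr[G=1024/67] → run G
t=32: vr[G=6144/335] → run G
t=33: (idle)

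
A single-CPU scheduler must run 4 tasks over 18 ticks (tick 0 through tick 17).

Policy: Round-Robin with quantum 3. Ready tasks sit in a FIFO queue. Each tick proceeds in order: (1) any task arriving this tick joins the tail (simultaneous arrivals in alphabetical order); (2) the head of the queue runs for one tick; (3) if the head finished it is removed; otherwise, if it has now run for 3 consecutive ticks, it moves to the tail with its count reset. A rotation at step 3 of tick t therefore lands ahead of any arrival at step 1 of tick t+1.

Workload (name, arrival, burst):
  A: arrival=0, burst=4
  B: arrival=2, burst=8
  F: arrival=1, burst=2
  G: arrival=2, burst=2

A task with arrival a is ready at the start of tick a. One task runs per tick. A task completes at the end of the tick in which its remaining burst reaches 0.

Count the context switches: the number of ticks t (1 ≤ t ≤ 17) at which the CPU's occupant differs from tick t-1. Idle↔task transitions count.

t=0: queue=[A] q_used=0 → run A
t=1: queue=[A,F] q_used=1 → run A
t=2: queue=[A,F,B,G] q_used=2 → run A
t=3: queue=[F,B,G,A] q_used=0 → run F
t=4: queue=[F,B,G,A] q_used=1 → run F
t=5: queue=[B,G,A] q_used=0 → run B
t=6: queue=[B,G,A] q_used=1 → run B
t=7: queue=[B,G,A] q_used=2 → run B
t=8: queue=[G,A,B] q_used=0 → run G
t=9: queue=[G,A,B] q_used=1 → run G
t=10: queue=[A,B] q_used=0 → run A
t=11: queue=[B] q_used=0 → run B
t=12: queue=[B] q_used=1 → run B
t=13: queue=[B] q_used=2 → run B
t=14: queue=[B] q_used=0 → run B
t=15: queue=[B] q_used=1 → run B
t=16: (idle)
t=17: (idle)

context switches = 6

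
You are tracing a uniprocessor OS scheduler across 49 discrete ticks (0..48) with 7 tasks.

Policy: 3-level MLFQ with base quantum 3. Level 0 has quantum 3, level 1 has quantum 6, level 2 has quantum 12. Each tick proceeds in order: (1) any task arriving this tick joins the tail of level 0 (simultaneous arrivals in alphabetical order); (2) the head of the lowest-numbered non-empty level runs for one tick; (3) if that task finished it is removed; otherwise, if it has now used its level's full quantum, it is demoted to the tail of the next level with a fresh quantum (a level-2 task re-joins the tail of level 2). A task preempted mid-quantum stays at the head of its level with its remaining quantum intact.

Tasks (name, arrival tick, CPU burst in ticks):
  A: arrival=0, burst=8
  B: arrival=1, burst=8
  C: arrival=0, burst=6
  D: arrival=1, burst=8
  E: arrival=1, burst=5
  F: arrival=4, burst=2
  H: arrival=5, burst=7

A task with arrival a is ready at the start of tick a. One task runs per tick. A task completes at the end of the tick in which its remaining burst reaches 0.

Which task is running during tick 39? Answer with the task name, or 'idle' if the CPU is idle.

running at tick 39 = E

t=0: L0/L1/L2 = AC/-/- → run A
t=1: L0/L1/L2 = ACBDE/-/- → run A
t=2: L0/L1/L2 = ACBDE/-/- → run A
t=3: L0/L1/L2 = CBDE/A/- → run C
t=4: L0/L1/L2 = CBDEF/A/- → run C
t=5: L0/L1/L2 = CBDEFH/A/- → run C
t=6: L0/L1/L2 = BDEFH/AC/- → run B
t=7: L0/L1/L2 = BDEFH/AC/- → run B
t=8: L0/L1/L2 = BDEFH/AC/- → run B
t=9: L0/L1/L2 = DEFH/ACB/- → run D
t=10: L0/L1/L2 = DEFH/ACB/- → run D
t=11: L0/L1/L2 = DEFH/ACB/- → run D
t=12: L0/L1/L2 = EFH/ACBD/- → run E
t=13: L0/L1/L2 = EFH/ACBD/- → run E
t=14: L0/L1/L2 = EFH/ACBD/- → run E
t=15: L0/L1/L2 = FH/ACBDE/- → run F
t=16: L0/L1/L2 = FH/ACBDE/- → run F
t=17: L0/L1/L2 = H/ACBDE/- → run H
t=18: L0/L1/L2 = H/ACBDE/- → run H
t=19: L0/L1/L2 = H/ACBDE/- → run H
t=20: L0/L1/L2 = -/ACBDEH/- → run A
t=21: L0/L1/L2 = -/ACBDEH/- → run A
t=22: L0/L1/L2 = -/ACBDEH/- → run A
t=23: L0/L1/L2 = -/ACBDEH/- → run A
t=24: L0/L1/L2 = -/ACBDEH/- → run A
t=25: L0/L1/L2 = -/CBDEH/- → run C
t=26: L0/L1/L2 = -/CBDEH/- → run C
t=27: L0/L1/L2 = -/CBDEH/- → run C
t=28: L0/L1/L2 = -/BDEH/- → run B
t=29: L0/L1/L2 = -/BDEH/- → run B
t=30: L0/L1/L2 = -/BDEH/- → run B
t=31: L0/L1/L2 = -/BDEH/- → run B
t=32: L0/L1/L2 = -/BDEH/- → run B
t=33: L0/L1/L2 = -/DEH/- → run D
t=34: L0/L1/L2 = -/DEH/- → run D
t=35: L0/L1/L2 = -/DEH/- → run D
t=36: L0/L1/L2 = -/DEH/- → run D
t=37: L0/L1/L2 = -/DEH/- → run D
t=38: L0/L1/L2 = -/EH/- → run E
t=39: L0/L1/L2 = -/EH/- → run E
t=40: L0/L1/L2 = -/H/- → run H
t=41: L0/L1/L2 = -/H/- → run H
t=42: L0/L1/L2 = -/H/- → run H
t=43: L0/L1/L2 = -/H/- → run H
t=44: (idle)
t=45: (idle)
t=46: (idle)
t=47: (idle)
t=48: (idle)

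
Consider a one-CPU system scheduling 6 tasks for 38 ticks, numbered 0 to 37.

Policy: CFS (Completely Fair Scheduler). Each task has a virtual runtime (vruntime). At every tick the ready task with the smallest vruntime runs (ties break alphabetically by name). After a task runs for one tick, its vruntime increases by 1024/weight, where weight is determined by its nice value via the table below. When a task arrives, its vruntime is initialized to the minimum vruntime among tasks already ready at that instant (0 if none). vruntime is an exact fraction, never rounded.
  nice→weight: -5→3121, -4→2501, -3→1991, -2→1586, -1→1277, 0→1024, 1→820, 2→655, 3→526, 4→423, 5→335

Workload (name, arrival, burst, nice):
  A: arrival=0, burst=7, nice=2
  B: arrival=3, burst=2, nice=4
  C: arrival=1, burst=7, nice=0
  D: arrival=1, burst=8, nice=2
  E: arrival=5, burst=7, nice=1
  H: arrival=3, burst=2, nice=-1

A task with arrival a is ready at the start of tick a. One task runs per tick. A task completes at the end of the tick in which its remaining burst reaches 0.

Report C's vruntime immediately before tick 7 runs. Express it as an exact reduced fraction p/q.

t=0: vr[A=0] → run A
t=1: vr[A=1024/655 C=1024/655 D=1024/655] → run A
t=2: vr[A=2048/655 C=1024/655 D=1024/655] → run C
t=3: vr[A=2048/655 B=1024/655 C=1679/655 D=1024/655 H=1024/655] → run B
t=4: vr[A=2048/655 B=1103872/277065 C=1679/655 D=1024/655 H=1024/655] → run D
t=5: vr[A=2048/655 B=1103872/277065 C=1679/655 D=2048/655 E=1024/655 H=1024/655] → run E
t=6: vr[A=2048/655 B=1103872/277065 C=1679/655 D=2048/655 E=15104/5371 H=1024/655] → run H
t=7: vr[A=2048/655 B=1103872/277065 C=1679/655 D=2048/655 E=15104/5371 H=1978368/836435] → run H
t=8: vr[A=2048/655 B=1103872/277065 C=1679/655 D=2048/655 E=15104/5371] → run C
t=9: vr[A=2048/655 B=1103872/277065 C=2334/655 D=2048/655 E=15104/5371] → run E
t=10: vr[A=2048/655 B=1103872/277065 C=2334/655 D=2048/655 E=109056/26855] → run A
t=11: vr[A=3072/655 B=1103872/277065 C=2334/655 D=2048/655 E=109056/26855] → run D
t=12: vr[A=3072/655 B=1103872/277065 C=2334/655 D=3072/655 E=109056/26855] → run C
t=13: vr[A=3072/655 B=1103872/277065 C=2989/655 D=3072/655 E=109056/26855] → run B
t=14: vr[A=3072/655 C=2989/655 D=3072/655 E=109056/26855] → run E
t=15: vr[A=3072/655 C=2989/655 D=3072/655 E=142592/26855] → run C
t=16: vr[A=3072/655 C=3644/655 D=3072/655 E=142592/26855] → run A
t=17: vr[A=4096/655 C=3644/655 D=3072/655 E=142592/26855] → run D
t=18: vr[A=4096/655 C=3644/655 D=4096/655 E=142592/26855] → run E
t=19: vr[A=4096/655 C=3644/655 D=4096/655 E=176128/26855] → run C
t=20: vr[A=4096/655 C=4299/655 D=4096/655 E=176128/26855] → run A
t=21: vr[A=1024/131 C=4299/655 D=4096/655 E=176128/26855] → run D
t=22: vr[A=1024/131 C=4299/655 D=1024/131 E=176128/26855] → run E
t=23: vr[A=1024/131 C=4299/655 D=1024/131 E=209664/26855] → run C
t=24: vr[A=1024/131 C=4954/655 D=1024/131 E=209664/26855] → run C
t=25: vr[A=1024/131 D=1024/131 E=209664/26855] → run E
t=26: vr[A=1024/131 D=1024/131 E=48640/5371] → run A
t=27: vr[A=6144/655 D=1024/131 E=48640/5371] → run D
t=28: vr[A=6144/655 D=6144/655 E=48640/5371] → run E
t=29: vr[A=6144/655 D=6144/655] → run A
t=30: vr[D=6144/655] → run D
t=31: vr[D=7168/655] → run D
t=32: vr[D=8192/655] → run D
t=33: (idle)
t=34: (idle)
t=35: (idle)
t=36: (idle)
t=37: (idle)

vruntime(C, start of tick 7) = 1679/655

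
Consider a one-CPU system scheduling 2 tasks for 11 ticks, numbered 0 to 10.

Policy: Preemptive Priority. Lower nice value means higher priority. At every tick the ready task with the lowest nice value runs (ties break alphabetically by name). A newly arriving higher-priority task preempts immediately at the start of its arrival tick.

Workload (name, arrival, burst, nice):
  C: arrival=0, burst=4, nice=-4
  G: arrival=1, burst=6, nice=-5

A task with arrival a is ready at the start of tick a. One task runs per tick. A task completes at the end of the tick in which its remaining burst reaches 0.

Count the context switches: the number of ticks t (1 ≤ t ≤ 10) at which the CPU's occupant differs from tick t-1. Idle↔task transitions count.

t=0: ready={C} → run C
t=1: ready={C,G} → run G
t=2: ready={C,G} → run G
t=3: ready={C,G} → run G
t=4: ready={C,G} → run G
t=5: ready={C,G} → run G
t=6: ready={C,G} → run G
t=7: ready={C} → run C
t=8: ready={C} → run C
t=9: ready={C} → run C
t=10: (idle)

context switches = 3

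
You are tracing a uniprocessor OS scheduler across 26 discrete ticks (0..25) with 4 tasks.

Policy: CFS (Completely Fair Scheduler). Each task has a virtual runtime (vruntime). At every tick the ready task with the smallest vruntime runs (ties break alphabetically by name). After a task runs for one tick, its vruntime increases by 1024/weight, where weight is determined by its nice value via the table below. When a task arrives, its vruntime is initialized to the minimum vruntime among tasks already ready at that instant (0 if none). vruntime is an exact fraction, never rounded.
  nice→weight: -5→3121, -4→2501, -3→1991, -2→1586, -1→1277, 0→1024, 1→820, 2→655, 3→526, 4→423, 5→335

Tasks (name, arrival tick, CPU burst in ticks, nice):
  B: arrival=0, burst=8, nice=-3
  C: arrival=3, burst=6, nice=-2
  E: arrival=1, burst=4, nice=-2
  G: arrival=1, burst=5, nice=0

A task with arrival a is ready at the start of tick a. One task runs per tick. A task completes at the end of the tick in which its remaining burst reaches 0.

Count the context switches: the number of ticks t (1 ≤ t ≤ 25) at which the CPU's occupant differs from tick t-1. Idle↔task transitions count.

t=0: vr[B=0] → run B
t=1: vr[B=1024/1991 E=1024/1991 G=1024/1991] → run B
t=2: vr[B=2048/1991 E=1024/1991 G=1024/1991] → run E
t=3: vr[B=2048/1991 C=1024/1991 E=1831424/1578863 G=1024/1991] → run C
t=4: vr[B=2048/1991 C=1831424/1578863 E=1831424/1578863 G=1024/1991] → run G
t=5: vr[B=2048/1991 C=1831424/1578863 E=1831424/1578863 G=3015/1991] → run B
t=6: vr[B=3072/1991 C=1831424/1578863 E=1831424/1578863 G=3015/1991] → run C
t=7: vr[B=3072/1991 C=2850816/1578863 E=1831424/1578863 G=3015/1991] → run E
t=8: vr[B=3072/1991 C=2850816/1578863 E=2850816/1578863 G=3015/1991] → run G
t=9: vr[B=3072/1991 C=2850816/1578863 E=2850816/1578863 G=5006/1991] → run B
t=10: vr[B=4096/1991 C=2850816/1578863 E=2850816/1578863 G=5006/1991] → run C
t=11: vr[B=4096/1991 C=3870208/1578863 E=2850816/1578863 G=5006/1991] → run E
t=12: vr[B=4096/1991 C=3870208/1578863 E=3870208/1578863 G=5006/1991] → run B
t=13: vr[B=5120/1991 C=3870208/1578863 E=3870208/1578863 G=5006/1991] → run C
t=14: vr[B=5120/1991 C=4889600/1578863 E=3870208/1578863 G=5006/1991] → run E
t=15: vr[B=5120/1991 C=4889600/1578863 G=5006/1991] → run G
t=16: vr[B=5120/1991 C=4889600/1578863 G=6997/1991] → run B
t=17: vr[B=6144/1991 C=4889600/1578863 G=6997/1991] → run B
t=18: vr[B=7168/1991 C=4889600/1578863 G=6997/1991] → run C
t=19: vr[B=7168/1991 C=5908992/1578863 G=6997/1991] → run G
t=20: vr[B=7168/1991 C=5908992/1578863 G=8988/1991] → run B
t=21: vr[C=5908992/1578863 G=8988/1991] → run C
t=22: vr[G=8988/1991] → run G
t=23: (idle)
t=24: (idle)
t=25: (idle)

context switches = 21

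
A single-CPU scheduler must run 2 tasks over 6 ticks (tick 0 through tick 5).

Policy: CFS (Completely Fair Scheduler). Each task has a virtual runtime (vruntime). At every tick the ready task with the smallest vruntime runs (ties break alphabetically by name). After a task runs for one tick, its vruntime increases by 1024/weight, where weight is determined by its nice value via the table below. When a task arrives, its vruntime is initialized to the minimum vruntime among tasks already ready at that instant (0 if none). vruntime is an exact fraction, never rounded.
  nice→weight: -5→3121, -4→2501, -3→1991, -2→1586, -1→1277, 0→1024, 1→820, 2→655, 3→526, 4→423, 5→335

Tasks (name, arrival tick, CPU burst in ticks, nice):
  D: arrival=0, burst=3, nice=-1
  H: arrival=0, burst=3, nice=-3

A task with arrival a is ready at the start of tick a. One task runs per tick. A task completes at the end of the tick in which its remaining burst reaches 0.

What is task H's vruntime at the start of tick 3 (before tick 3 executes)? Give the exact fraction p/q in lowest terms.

t=0: vr[D=0 H=0] → run D
t=1: vr[D=1024/1277 H=0] → run H
t=2: vr[D=1024/1277 H=1024/1991] → run H
t=3: vr[D=1024/1277 H=2048/1991] → run D
t=4: vr[D=2048/1277 H=2048/1991] → run H
t=5: vr[D=2048/1277] → run D

vruntime(H, start of tick 3) = 2048/1991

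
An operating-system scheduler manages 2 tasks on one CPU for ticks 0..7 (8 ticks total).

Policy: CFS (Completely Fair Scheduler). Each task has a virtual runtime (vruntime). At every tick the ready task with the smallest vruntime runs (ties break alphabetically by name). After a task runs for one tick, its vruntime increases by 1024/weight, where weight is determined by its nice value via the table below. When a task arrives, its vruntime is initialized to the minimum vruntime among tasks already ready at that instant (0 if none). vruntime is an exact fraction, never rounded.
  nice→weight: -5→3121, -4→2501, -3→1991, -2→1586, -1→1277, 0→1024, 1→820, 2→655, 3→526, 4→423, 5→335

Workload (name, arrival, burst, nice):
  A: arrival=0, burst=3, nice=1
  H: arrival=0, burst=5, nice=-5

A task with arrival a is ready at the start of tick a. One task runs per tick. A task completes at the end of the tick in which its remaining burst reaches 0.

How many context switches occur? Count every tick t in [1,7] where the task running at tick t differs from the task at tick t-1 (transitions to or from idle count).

t=0: vr[A=0 H=0] → run A
t=1: vr[A=256/205 H=0] → run H
t=2: vr[A=256/205 H=1024/3121] → run H
t=3: vr[A=256/205 H=2048/3121] → run H
t=4: vr[A=256/205 H=3072/3121] → run H
t=5: vr[A=256/205 H=4096/3121] → run A
t=6: vr[A=512/205 H=4096/3121] → run H
t=7: vr[A=512/205] → run A

context switches = 4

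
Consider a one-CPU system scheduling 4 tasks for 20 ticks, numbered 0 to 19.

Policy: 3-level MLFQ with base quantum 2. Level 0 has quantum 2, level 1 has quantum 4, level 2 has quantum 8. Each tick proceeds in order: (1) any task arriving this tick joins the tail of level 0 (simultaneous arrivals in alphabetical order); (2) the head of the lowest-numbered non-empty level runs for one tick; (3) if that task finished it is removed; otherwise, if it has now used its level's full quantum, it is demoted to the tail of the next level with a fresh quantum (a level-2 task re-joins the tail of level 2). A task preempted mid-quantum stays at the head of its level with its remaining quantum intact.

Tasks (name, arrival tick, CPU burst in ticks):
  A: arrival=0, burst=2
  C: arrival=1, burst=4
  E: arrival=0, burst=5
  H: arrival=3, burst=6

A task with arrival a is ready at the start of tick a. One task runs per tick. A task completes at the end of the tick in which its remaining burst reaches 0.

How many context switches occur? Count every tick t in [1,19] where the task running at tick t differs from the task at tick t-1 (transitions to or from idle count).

t=0: L0/L1/L2 = AE/-/- → run A
t=1: L0/L1/L2 = AEC/-/- → run A
t=2: L0/L1/L2 = EC/-/- → run E
t=3: L0/L1/L2 = ECH/-/- → run E
t=4: L0/L1/L2 = CH/E/- → run C
t=5: L0/L1/L2 = CH/E/- → run C
t=6: L0/L1/L2 = H/EC/- → run H
t=7: L0/L1/L2 = H/EC/- → run H
t=8: L0/L1/L2 = -/ECH/- → run E
t=9: L0/L1/L2 = -/ECH/- → run E
t=10: L0/L1/L2 = -/ECH/- → run E
t=11: L0/L1/L2 = -/CH/- → run C
t=12: L0/L1/L2 = -/CH/- → run C
t=13: L0/L1/L2 = -/H/- → run H
t=14: L0/L1/L2 = -/H/- → run H
t=15: L0/L1/L2 = -/H/- → run H
t=16: L0/L1/L2 = -/H/- → run H
t=17: (idle)
t=18: (idle)
t=19: (idle)

context switches = 7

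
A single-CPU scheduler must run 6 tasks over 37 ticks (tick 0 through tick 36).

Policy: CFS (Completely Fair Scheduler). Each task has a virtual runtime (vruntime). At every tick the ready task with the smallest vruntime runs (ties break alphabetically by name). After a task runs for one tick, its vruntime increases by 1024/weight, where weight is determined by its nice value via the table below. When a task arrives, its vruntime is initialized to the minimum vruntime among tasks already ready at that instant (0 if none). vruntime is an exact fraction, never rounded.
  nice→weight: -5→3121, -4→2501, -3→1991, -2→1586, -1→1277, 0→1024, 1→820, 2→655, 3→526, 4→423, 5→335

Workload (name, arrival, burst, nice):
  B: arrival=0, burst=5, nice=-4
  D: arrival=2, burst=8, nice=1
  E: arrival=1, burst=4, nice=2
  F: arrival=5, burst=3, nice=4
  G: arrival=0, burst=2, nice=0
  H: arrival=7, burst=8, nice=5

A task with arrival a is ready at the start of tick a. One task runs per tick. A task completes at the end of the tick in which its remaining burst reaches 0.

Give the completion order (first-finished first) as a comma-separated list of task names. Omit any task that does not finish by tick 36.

t=0: vr[B=0 G=0] → run B
t=1: vr[B=1024/2501 E=0 G=0] → run E
t=2: vr[B=1024/2501 D=0 E=1024/655 G=0] → run D
t=3: vr[B=1024/2501 D=256/205 E=1024/655 G=0] → run G
t=4: vr[B=1024/2501 D=256/205 E=1024/655 G=1] → run B
t=5: vr[B=2048/2501 D=256/205 E=1024/655 F=2048/2501 G=1] → run B
t=6: vr[B=3072/2501 D=256/205 E=1024/655 F=2048/2501 G=1] → run F
t=7: vr[B=3072/2501 D=256/205 E=1024/655 F=3427328/1057923 G=1 H=1] → run G
t=8: vr[B=3072/2501 D=256/205 E=1024/655 F=3427328/1057923 H=1] → run H
t=9: vr[B=3072/2501 D=256/205 E=1024/655 F=3427328/1057923 H=1359/335] → run B
t=10: vr[B=4096/2501 D=256/205 E=1024/655 F=3427328/1057923 H=1359/335] → run D
t=11: vr[B=4096/2501 D=512/205 E=1024/655 F=3427328/1057923 H=1359/335] → run E
t=12: vr[B=4096/2501 D=512/205 E=2048/655 F=3427328/1057923 H=1359/335] → run B
t=13: vr[D=512/205 E=2048/655 F=3427328/1057923 H=1359/335] → run D
t=14: vr[D=768/205 E=2048/655 F=3427328/1057923 H=1359/335] → run E
t=15: vr[D=768/205 E=3072/655 F=3427328/1057923 H=1359/335] → run F
t=16: vr[D=768/205 E=3072/655 F=5988352/1057923 H=1359/335] → run D
t=17: vr[D=1024/205 E=3072/655 F=5988352/1057923 H=1359/335] → run H
t=18: vr[D=1024/205 E=3072/655 F=5988352/1057923 H=2383/335] → run E
t=19: vr[D=1024/205 F=5988352/1057923 H=2383/335] → run D
t=20: vr[D=256/41 F=5988352/1057923 H=2383/335] → run F
t=21: vr[D=256/41 H=2383/335] → run D
t=22: vr[D=1536/205 H=2383/335] → run H
t=23: vr[D=1536/205 H=3407/335] → run D
t=24: vr[D=1792/205 H=3407/335] → run D
t=25: vr[H=3407/335] → run H
t=26: vr[H=4431/335] → run H
t=27: vr[H=1091/67] → run H
t=28: vr[H=6479/335] → run H
t=29: vr[H=7503/335] → run H
t=30: (idle)
t=31: (idle)
t=32: (idle)
t=33: (idle)
t=34: (idle)
t=35: (idle)
t=36: (idle)

completion order = G, B, E, F, D, H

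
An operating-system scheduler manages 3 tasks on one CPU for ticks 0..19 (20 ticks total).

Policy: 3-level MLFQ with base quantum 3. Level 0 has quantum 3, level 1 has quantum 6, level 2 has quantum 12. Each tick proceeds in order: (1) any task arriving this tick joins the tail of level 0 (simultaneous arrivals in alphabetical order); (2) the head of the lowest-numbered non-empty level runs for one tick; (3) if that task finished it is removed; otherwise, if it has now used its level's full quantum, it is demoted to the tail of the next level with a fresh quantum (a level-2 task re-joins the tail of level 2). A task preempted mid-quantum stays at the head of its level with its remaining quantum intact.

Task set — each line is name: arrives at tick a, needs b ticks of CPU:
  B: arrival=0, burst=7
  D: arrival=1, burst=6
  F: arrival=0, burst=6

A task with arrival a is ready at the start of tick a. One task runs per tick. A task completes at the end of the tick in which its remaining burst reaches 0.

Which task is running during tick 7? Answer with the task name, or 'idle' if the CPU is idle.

running at tick 7 = D

t=0: L0/L1/L2 = BF/-/- → run B
t=1: L0/L1/L2 = BFD/-/- → run B
t=2: L0/L1/L2 = BFD/-/- → run B
t=3: L0/L1/L2 = FD/B/- → run F
t=4: L0/L1/L2 = FD/B/- → run F
t=5: L0/L1/L2 = FD/B/- → run F
t=6: L0/L1/L2 = D/BF/- → run D
t=7: L0/L1/L2 = D/BF/- → run D
t=8: L0/L1/L2 = D/BF/- → run D
t=9: L0/L1/L2 = -/BFD/- → run B
t=10: L0/L1/L2 = -/BFD/- → run B
t=11: L0/L1/L2 = -/BFD/- → run B
t=12: L0/L1/L2 = -/BFD/- → run B
t=13: L0/L1/L2 = -/FD/- → run F
t=14: L0/L1/L2 = -/FD/- → run F
t=15: L0/L1/L2 = -/FD/- → run F
t=16: L0/L1/L2 = -/D/- → run D
t=17: L0/L1/L2 = -/D/- → run D
t=18: L0/L1/L2 = -/D/- → run D
t=19: (idle)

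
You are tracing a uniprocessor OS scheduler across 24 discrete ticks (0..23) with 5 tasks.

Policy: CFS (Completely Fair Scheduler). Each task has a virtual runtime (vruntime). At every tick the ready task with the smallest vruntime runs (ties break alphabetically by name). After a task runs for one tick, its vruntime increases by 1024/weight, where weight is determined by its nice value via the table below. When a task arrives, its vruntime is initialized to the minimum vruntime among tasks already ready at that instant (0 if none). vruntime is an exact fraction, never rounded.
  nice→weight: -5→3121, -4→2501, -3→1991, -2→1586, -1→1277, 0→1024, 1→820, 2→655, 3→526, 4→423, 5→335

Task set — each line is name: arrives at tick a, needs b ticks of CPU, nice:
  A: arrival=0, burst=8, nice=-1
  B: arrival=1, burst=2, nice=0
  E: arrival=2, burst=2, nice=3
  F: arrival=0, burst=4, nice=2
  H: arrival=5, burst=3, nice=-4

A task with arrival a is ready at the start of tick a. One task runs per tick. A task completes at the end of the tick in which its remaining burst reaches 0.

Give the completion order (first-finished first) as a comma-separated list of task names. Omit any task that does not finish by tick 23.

t=0: vr[A=0 F=0] → run A
t=1: vr[A=1024/1277 B=0 F=0] → run B
t=2: vr[A=1024/1277 B=1 E=0 F=0] → run E
t=3: vr[A=1024/1277 B=1 E=512/263 F=0] → run F
t=4: vr[A=1024/1277 B=1 E=512/263 F=1024/655] → run A
t=5: vr[A=2048/1277 B=1 E=512/263 F=1024/655 H=1] → run B
t=6: vr[A=2048/1277 E=512/263 F=1024/655 H=1] → run H
t=7: vr[A=2048/1277 E=512/263 F=1024/655 H=3525/2501] → run H
t=8: vr[A=2048/1277 E=512/263 F=1024/655 H=4549/2501] → run F
t=9: vr[A=2048/1277 E=512/263 F=2048/655 H=4549/2501] → run A
t=10: vr[A=3072/1277 E=512/263 F=2048/655 H=4549/2501] → run H
t=11: vr[A=3072/1277 E=512/263 F=2048/655] → run E
t=12: vr[A=3072/1277 F=2048/655] → run A
t=13: vr[A=4096/1277 F=2048/655] → run F
t=14: vr[A=4096/1277 F=3072/655] → run A
t=15: vr[A=5120/1277 F=3072/655] → run A
t=16: vr[A=6144/1277 F=3072/655] → run F
t=17: vr[A=6144/1277] → run A
t=18: vr[A=7168/1277] → run A
t=19: (idle)
t=20: (idle)
t=21: (idle)
t=22: (idle)
t=23: (idle)

completion order = B, H, E, F, A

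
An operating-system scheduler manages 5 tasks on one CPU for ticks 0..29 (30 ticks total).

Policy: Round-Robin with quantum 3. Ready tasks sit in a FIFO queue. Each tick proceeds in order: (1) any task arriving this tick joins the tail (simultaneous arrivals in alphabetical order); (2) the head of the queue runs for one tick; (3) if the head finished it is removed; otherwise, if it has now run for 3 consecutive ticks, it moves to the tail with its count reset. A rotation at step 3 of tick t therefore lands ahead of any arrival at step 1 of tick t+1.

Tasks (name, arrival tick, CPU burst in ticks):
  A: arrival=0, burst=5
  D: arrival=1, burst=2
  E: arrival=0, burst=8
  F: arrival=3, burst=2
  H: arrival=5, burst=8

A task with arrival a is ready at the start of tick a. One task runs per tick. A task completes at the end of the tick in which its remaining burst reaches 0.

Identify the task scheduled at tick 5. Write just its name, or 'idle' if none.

t=0: queue=[A,E] q_used=0 → run A
t=1: queue=[A,E,D] q_used=1 → run A
t=2: queue=[A,E,D] q_used=2 → run A
t=3: queue=[E,D,A,F] q_used=0 → run E
t=4: queue=[E,D,A,F] q_used=1 → run E
t=5: queue=[E,D,A,F,H] q_used=2 → run E
t=6: queue=[D,A,F,H,E] q_used=0 → run D
t=7: queue=[D,A,F,H,E] q_used=1 → run D
t=8: queue=[A,F,H,E] q_used=0 → run A
t=9: queue=[A,F,H,E] q_used=1 → run A
t=10: queue=[F,H,E] q_used=0 → run F
t=11: queue=[F,H,E] q_used=1 → run F
t=12: queue=[H,E] q_used=0 → run H
t=13: queue=[H,E] q_used=1 → run H
t=14: queue=[H,E] q_used=2 → run H
t=15: queue=[E,H] q_used=0 → run E
t=16: queue=[E,H] q_used=1 → run E
t=17: queue=[E,H] q_used=2 → run E
t=18: queue=[H,E] q_used=0 → run H
t=19: queue=[H,E] q_used=1 → run H
t=20: queue=[H,E] q_used=2 → run H
t=21: queue=[E,H] q_used=0 → run E
t=22: queue=[E,H] q_used=1 → run E
t=23: queue=[H] q_used=0 → run H
t=24: queue=[H] q_used=1 → run H
t=25: (idle)
t=26: (idle)
t=27: (idle)
t=28: (idle)
t=29: (idle)

running at tick 5 = E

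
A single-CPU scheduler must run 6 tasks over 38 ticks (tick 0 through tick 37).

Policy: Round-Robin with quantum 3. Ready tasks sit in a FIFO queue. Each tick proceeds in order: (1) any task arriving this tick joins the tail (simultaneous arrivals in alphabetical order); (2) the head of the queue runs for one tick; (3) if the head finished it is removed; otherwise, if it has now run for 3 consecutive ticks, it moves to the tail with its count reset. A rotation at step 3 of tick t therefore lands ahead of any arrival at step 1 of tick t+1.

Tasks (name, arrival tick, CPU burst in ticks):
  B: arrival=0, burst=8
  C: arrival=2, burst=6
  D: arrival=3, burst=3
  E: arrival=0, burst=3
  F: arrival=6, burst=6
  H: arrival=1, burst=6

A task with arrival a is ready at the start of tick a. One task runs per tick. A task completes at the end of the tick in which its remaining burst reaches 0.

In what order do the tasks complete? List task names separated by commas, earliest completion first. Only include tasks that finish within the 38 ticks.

completion order = E, D, H, C, B, F

t=0: queue=[B,E] q_used=0 → run B
t=1: queue=[B,E,H] q_used=1 → run B
t=2: queue=[B,E,H,C] q_used=2 → run B
t=3: queue=[E,H,C,B,D] q_used=0 → run E
t=4: queue=[E,H,C,B,D] q_used=1 → run E
t=5: queue=[E,H,C,B,D] q_used=2 → run E
t=6: queue=[H,C,B,D,F] q_used=0 → run H
t=7: queue=[H,C,B,D,F] q_used=1 → run H
t=8: queue=[H,C,B,D,F] q_used=2 → run H
t=9: queue=[C,B,D,F,H] q_used=0 → run C
t=10: queue=[C,B,D,F,H] q_used=1 → run C
t=11: queue=[C,B,D,F,H] q_used=2 → run C
t=12: queue=[B,D,F,H,C] q_used=0 → run B
t=13: queue=[B,D,F,H,C] q_used=1 → run B
t=14: queue=[B,D,F,H,C] q_used=2 → run B
t=15: queue=[D,F,H,C,B] q_used=0 → run D
t=16: queue=[D,F,H,C,B] q_used=1 → run D
t=17: queue=[D,F,H,C,B] q_used=2 → run D
t=18: queue=[F,H,C,B] q_used=0 → run F
t=19: queue=[F,H,C,B] q_used=1 → run F
t=20: queue=[F,H,C,B] q_used=2 → run F
t=21: queue=[H,C,B,F] q_used=0 → run H
t=22: queue=[H,C,B,F] q_used=1 → run H
t=23: queue=[H,C,B,F] q_used=2 → run H
t=24: queue=[C,B,F] q_used=0 → run C
t=25: queue=[C,B,F] q_used=1 → run C
t=26: queue=[C,B,F] q_used=2 → run C
t=27: queue=[B,F] q_used=0 → run B
t=28: queue=[B,F] q_used=1 → run B
t=29: queue=[F] q_used=0 → run F
t=30: queue=[F] q_used=1 → run F
t=31: queue=[F] q_used=2 → run F
t=32: (idle)
t=33: (idle)
t=34: (idle)
t=35: (idle)
t=36: (idle)
t=37: (idle)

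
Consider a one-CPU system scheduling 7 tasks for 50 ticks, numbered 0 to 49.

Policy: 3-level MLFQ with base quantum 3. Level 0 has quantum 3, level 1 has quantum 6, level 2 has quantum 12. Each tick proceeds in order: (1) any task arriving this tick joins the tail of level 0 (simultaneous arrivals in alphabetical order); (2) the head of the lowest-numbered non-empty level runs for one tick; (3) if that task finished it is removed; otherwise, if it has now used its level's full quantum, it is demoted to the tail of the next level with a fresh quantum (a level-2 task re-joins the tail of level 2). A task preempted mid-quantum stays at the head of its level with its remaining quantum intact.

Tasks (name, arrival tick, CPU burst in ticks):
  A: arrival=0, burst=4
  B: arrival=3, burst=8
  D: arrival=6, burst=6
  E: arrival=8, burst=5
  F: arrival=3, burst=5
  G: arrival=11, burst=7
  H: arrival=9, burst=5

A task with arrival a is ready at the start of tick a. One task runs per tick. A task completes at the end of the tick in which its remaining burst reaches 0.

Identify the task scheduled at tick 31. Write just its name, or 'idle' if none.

t=0: L0/L1/L2 = A/-/- → run A
t=1: L0/L1/L2 = A/-/- → run A
t=2: L0/L1/L2 = A/-/- → run A
t=3: L0/L1/L2 = BF/A/- → run B
t=4: L0/L1/L2 = BF/A/- → run B
t=5: L0/L1/L2 = BF/A/- → run B
t=6: L0/L1/L2 = FD/AB/- → run F
t=7: L0/L1/L2 = FD/AB/- → run F
t=8: L0/L1/L2 = FDE/AB/- → run F
t=9: L0/L1/L2 = DEH/ABF/- → run D
t=10: L0/L1/L2 = DEH/ABF/- → run D
t=11: L0/L1/L2 = DEHG/ABF/- → run D
t=12: L0/L1/L2 = EHG/ABFD/- → run E
t=13: L0/L1/L2 = EHG/ABFD/- → run E
t=14: L0/L1/L2 = EHG/ABFD/- → run E
t=15: L0/L1/L2 = HG/ABFDE/- → run H
t=16: L0/L1/L2 = HG/ABFDE/- → run H
t=17: L0/L1/L2 = HG/ABFDE/- → run H
t=18: L0/L1/L2 = G/ABFDEH/- → run G
t=19: L0/L1/L2 = G/ABFDEH/- → run G
t=20: L0/L1/L2 = G/ABFDEH/- → run G
t=21: L0/L1/L2 = -/ABFDEHG/- → run A
t=22: L0/L1/L2 = -/BFDEHG/- → run B
t=23: L0/L1/L2 = -/BFDEHG/- → run B
t=24: L0/L1/L2 = -/BFDEHG/- → run B
t=25: L0/L1/L2 = -/BFDEHG/- → run B
t=26: L0/L1/L2 = -/BFDEHG/- → run B
t=27: L0/L1/L2 = -/FDEHG/- → run F
t=28: L0/L1/L2 = -/FDEHG/- → run F
t=29: L0/L1/L2 = -/DEHG/- → run D
t=30: L0/L1/L2 = -/DEHG/- → run D
t=31: L0/L1/L2 = -/DEHG/- → run D
t=32: L0/L1/L2 = -/EHG/- → run E
t=33: L0/L1/L2 = -/EHG/- → run E
t=34: L0/L1/L2 = -/HG/- → run H
t=35: L0/L1/L2 = -/HG/- → run H
t=36: L0/L1/L2 = -/G/- → run G
t=37: L0/L1/L2 = -/G/- → run G
t=38: L0/L1/L2 = -/G/- → run G
t=39: L0/L1/L2 = -/G/- → run G
t=40: (idle)
t=41: (idle)
t=42: (idle)
t=43: (idle)
t=44: (idle)
t=45: (idle)
t=46: (idle)
t=47: (idle)
t=48: (idle)
t=49: (idle)

running at tick 31 = D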